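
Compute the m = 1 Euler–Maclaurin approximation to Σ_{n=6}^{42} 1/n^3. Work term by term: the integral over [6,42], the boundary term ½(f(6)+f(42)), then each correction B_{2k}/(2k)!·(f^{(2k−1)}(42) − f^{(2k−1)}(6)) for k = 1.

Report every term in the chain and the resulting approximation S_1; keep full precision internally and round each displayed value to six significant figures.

Integral: ∫_6^42 1/x^3 dx = 0.0136054.
Boundary: ½(f(6) + f(42)) = ½(0.00462963 + 1.34975e-05) = 0.00232156.
Running total after boundary: 0.0159270.
Correction k=1: B_{2}/2! · (f^{(1)}(42) − f^{(1)}(6)) = 1/12 · (-9.64104e-07 − (-0.00231481)) = 0.000192821.

S_1 ≈ 0.0161198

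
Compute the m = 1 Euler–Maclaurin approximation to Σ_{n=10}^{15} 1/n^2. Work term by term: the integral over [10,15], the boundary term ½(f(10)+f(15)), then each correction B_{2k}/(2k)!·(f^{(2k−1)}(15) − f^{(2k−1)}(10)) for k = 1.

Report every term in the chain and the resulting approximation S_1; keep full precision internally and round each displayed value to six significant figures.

S_1 ≈ 0.0406728

∫_10^15 1/x^2 dx evaluates to 0.0333333.
½[f(10) + f(15)] = ½[0.0100000 + 0.00444444] = 0.00722222.
Integral + boundary = 0.0405556.
k=1: B_{2}/(2)! × [f^{(1)}(15) − f^{(1)}(10)] = 1/12 × (-0.000592593 − (-0.00200000)) = 0.000117284.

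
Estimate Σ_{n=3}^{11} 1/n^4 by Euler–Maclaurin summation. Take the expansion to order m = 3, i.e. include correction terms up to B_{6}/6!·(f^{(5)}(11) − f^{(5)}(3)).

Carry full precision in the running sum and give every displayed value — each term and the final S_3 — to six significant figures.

S_3 ≈ 0.0196070

∫_3^11 1/x^4 dx evaluates to 0.0120952.
Endpoint term: (f(3) + f(11))/2 = (0.0123457 + 6.83013e-05)/2 = 0.00620699.
Integral + boundary = 0.0183022.
Order-1 term: 1/12 · (-2.48369e-05 − (-0.0164609)) = 0.00136967.
Partial sum through k=1: 0.0196719.
Order-2 term: −1/720 · (-6.15790e-06 − (-0.0548697)) = -7.61993e-05.
Partial sum through k=2: 0.0195957.
Order-3 term: 1/30240 · (-2.84994e-06 − (-0.341411)) = 1.12900e-05.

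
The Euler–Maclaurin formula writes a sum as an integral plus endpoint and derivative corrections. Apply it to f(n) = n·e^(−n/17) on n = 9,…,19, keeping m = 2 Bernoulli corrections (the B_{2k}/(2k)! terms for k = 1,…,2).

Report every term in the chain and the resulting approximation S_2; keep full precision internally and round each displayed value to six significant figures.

The integral term ∫_9^19 x·e^(−x/17) dx = 60.1628.
½[f(9) + f(19)] = ½[5.30056 + 6.21392] = 5.75724.
Running total after boundary: 65.9201.
Order-1 term: 1/12 · (-0.0384763 − 0.277154) = -0.0263025.
Running total after k=1: 65.8938.
Order-2 term: −1/720 · (0.00213017 − 0.00503480) = 4.03420e-06.

S_2 ≈ 65.8938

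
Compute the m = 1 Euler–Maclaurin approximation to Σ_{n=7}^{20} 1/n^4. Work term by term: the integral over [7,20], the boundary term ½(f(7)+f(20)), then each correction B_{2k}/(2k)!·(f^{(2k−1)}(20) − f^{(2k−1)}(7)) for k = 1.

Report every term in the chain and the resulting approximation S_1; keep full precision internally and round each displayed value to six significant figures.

∫_7^20 1/x^4 dx evaluates to 0.000930151.
Boundary: ½(f(7) + f(20)) = ½(0.000416493 + 6.25000e-06) = 0.000211372.
Running total after boundary: 0.00114152.
k=1: B_{2}/(2)! × [f^{(1)}(20) − f^{(1)}(7)] = 1/12 × (-1.25000e-06 − (-0.000237996)) = 1.97288e-05.

S_1 ≈ 0.00116125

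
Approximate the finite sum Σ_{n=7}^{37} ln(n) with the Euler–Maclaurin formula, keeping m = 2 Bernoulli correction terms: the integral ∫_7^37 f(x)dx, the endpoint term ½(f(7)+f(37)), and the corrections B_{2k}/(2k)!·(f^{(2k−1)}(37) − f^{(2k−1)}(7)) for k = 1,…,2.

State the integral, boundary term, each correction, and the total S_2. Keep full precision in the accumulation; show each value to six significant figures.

The integral term ∫_7^37 ln(x) dx = 89.9826.
½[f(7) + f(37)] = ½[1.94591 + 3.61092] = 2.77841.
Running total after boundary: 92.7610.
Order-1 term: 1/12 · (0.0270270 − 0.142857) = -0.00965251.
Partial sum through k=1: 92.7514.
Order-2 term: −1/720 · (3.94843e-05 − 0.00583090) = 8.04364e-06.

S_2 ≈ 92.7514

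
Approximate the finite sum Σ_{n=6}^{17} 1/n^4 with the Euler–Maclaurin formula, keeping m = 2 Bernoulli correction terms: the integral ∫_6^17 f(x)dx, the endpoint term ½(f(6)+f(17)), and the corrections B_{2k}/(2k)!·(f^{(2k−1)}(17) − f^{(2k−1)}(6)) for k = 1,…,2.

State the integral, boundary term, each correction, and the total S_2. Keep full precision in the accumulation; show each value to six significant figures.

Integral: ∫_6^17 1/x^4 dx = 0.00147536.
½[f(6) + f(17)] = ½[0.000771605 + 1.19730e-05] = 0.000391789.
Integral + boundary = 0.00186715.
Correction k=1: B_{2}/2! · (f^{(1)}(17) − f^{(1)}(6)) = 1/12 · (-2.81719e-06 − (-0.000514403)) = 4.26322e-05.
Running total after k=1: 0.00190978.
Correction k=2: B_{4}/4! · (f^{(3)}(17) − f^{(3)}(6)) = −1/720 · (-2.92441e-07 − (-0.000428669)) = -5.94968e-07.

S_2 ≈ 0.00190919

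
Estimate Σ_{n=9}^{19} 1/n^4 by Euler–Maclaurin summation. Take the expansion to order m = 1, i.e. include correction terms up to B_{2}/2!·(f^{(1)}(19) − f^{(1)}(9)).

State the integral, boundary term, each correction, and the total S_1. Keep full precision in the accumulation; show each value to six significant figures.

S_1 ≈ 0.000494204

∫_9^19 1/x^4 dx evaluates to 0.000408649.
Endpoint term: (f(9) + f(19))/2 = (0.000152416 + 7.67336e-06)/2 = 8.00446e-05.
Running total after boundary: 0.000488694.
k=1: B_{2}/(2)! × [f^{(1)}(19) − f^{(1)}(9)] = 1/12 × (-1.61544e-06 − (-6.77404e-05)) = 5.51041e-06.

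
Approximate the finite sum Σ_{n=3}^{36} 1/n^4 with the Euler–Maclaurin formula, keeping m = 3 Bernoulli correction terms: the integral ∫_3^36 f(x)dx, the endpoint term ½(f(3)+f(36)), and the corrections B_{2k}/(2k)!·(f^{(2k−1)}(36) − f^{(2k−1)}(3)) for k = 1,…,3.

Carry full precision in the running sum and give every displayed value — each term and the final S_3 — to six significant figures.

Integral: ∫_3^36 1/x^4 dx = 0.0123385.
Boundary: ½(f(3) + f(36)) = ½(0.0123457 + 5.95374e-07) = 0.00617314.
So far: 0.0185117.
Order-1 term: 1/12 · (-6.61527e-08 − (-0.0164609)) = 0.00137174.
Partial sum through k=1: 0.0198834.
Order-2 term: −1/720 · (-1.53131e-09 − (-0.0548697)) = -7.62079e-05.
Partial sum through k=2: 0.0198072.
Order-3 term: 1/30240 · (-6.61678e-11 − (-0.341411)) = 1.12901e-05.

S_3 ≈ 0.0198185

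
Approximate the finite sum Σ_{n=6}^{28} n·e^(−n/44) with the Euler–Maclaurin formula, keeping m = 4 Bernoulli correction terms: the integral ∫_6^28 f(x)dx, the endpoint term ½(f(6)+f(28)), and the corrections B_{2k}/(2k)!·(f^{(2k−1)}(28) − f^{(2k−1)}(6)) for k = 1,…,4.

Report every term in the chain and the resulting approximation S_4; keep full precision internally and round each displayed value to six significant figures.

S_4 ≈ 252.988

∫_6^28 x·e^(−x/44) dx evaluates to 243.008.
½[f(6) + f(28)] = ½[5.23515 + 14.8180] = 10.0266.
Running total after boundary: 253.034.
Correction k=1: B_{2}/2! · (f^{(1)}(28) − f^{(1)}(6)) = 1/12 · (0.192441 − 0.753545) = -0.0467586.
Running total after k=1: 252.988.
Correction k=2: B_{4}/4! · (f^{(3)}(28) − f^{(3)}(6)) = −1/720 · (0.000646109 − 0.00129060) = 8.95121e-07.
Running total after k=2: 252.988.
Correction k=3: B_{6}/6! · (f^{(5)}(28) − f^{(5)}(6)) = 1/30240 · (6.16125e-07 − 1.13221e-06) = -1.70664e-11.
Running total after k=3: 252.988.
Correction k=4: B_{8}/8! · (f^{(7)}(28) − f^{(7)}(6)) = −1/1209600 · (4.64109e-10 − 8.25308e-10) = 2.98610e-16.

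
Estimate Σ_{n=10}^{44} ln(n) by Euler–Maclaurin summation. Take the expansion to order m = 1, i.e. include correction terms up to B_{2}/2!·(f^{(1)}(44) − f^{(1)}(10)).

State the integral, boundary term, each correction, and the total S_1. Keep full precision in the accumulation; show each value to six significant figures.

∫_10^44 ln(x) dx evaluates to 109.478.
½[f(10) + f(44)] = ½[2.30259 + 3.78419] = 3.04339.
Integral + boundary = 112.522.
Correction k=1: B_{2}/2! · (f^{(1)}(44) − f^{(1)}(10)) = 1/12 · (0.0227273 − 0.100000) = -0.00643939.

S_1 ≈ 112.515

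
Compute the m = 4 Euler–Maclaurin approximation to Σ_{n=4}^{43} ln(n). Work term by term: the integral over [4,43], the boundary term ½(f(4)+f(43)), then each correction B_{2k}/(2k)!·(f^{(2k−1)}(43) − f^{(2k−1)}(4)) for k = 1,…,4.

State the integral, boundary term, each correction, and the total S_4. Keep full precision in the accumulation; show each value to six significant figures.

Integral: ∫_4^43 ln(x) dx = 117.186.
Endpoint term: (f(4) + f(43))/2 = (1.38629 + 3.76120)/2 = 2.57375.
Integral + boundary = 119.760.
k=1: B_{2}/(2)! × [f^{(1)}(43) − f^{(1)}(4)] = 1/12 × (0.0232558 − 0.250000) = -0.0188953.
Partial sum through k=1: 119.741.
k=2: B_{4}/(4)! × [f^{(3)}(43) − f^{(3)}(4)] = −1/720 × (2.51550e-05 − 0.0312500) = 4.33678e-05.
Partial sum through k=2: 119.741.
k=3: B_{6}/(6)! × [f^{(5)}(43) − f^{(5)}(4)] = 1/30240 × (1.63256e-07 − 0.0234375) = -7.75044e-07.
Partial sum through k=3: 119.741.
k=4: B_{8}/(8)! × [f^{(7)}(43) − f^{(7)}(4)] = −1/1209600 × (2.64883e-09 − 0.0439453) = 3.63304e-08.

S_4 ≈ 119.741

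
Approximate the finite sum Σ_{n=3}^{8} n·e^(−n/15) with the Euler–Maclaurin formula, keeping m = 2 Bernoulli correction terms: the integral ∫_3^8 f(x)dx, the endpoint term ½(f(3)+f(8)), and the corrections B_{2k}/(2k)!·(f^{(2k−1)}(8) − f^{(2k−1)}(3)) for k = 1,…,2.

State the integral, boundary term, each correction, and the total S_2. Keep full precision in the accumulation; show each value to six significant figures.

S_2 ≈ 22.2073

Integral: ∫_3^8 x·e^(−x/15) dx = 18.6644.
½[f(3) + f(8)] = ½[2.45619 + 4.69317] = 3.57468.
Running total after boundary: 22.2390.
Correction k=1: B_{2}/2! · (f^{(1)}(8) − f^{(1)}(3)) = 1/12 · (0.273768 − 0.654985) = -0.0317680.
Partial sum through k=1: 22.2073.
Correction k=2: B_{4}/4! · (f^{(3)}(8) − f^{(3)}(3)) = −1/720 · (0.00643138 − 0.0101886) = 5.21843e-06.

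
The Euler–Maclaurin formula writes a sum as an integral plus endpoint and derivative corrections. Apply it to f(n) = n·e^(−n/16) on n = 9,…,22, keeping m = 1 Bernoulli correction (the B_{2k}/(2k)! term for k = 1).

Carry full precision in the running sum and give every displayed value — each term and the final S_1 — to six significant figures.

S_1 ≈ 79.5032

Integral: ∫_9^22 x·e^(−x/16) dx = 74.1867.
½[f(9) + f(22)] = ½[5.12805 + 5.56247] = 5.34526.
So far: 79.5319.
Correction k=1: B_{2}/2! · (f^{(1)}(22) − f^{(1)}(9)) = 1/12 · (-0.0948148 − 0.249280) = -0.0286746.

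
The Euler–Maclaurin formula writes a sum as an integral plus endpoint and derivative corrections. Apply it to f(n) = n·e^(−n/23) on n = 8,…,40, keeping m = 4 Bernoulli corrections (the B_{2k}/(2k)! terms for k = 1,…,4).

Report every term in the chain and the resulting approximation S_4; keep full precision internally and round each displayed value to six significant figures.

S_4 ≈ 255.275

Integral: ∫_8^40 x·e^(−x/23) dx = 248.986.
Endpoint term: (f(8) + f(40))/2 = (5.64977 + 7.02692)/2 = 6.33835.
Integral + boundary = 255.324.
Order-1 term: 1/12 · (-0.129845 − 0.460579) = -0.0492021.
After k=1: 255.275.
Order-2 term: −1/720 · (0.000418716 − 0.00354069) = 4.33607e-06.
After k=2: 255.275.
Order-3 term: 1/30240 · (2.04704e-06 − 1.17405e-05) = -3.20550e-10.
After k=3: 255.275.
Order-4 term: −1/1209600 · (6.24303e-09 − 3.17349e-08) = 2.10747e-14.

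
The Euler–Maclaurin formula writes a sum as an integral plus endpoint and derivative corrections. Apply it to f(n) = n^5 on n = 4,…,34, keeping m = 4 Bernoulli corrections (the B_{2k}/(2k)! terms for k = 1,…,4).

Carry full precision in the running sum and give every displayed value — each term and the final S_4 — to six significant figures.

S_4 ≈ 2.80742e+08

Integral: ∫_4^34 x^5 dx = 2.57467e+08.
½[f(4) + f(34)] = ½[1024.00 + 4.54354e+07] = 2.27182e+07.
So far: 2.80185e+08.
k=1: B_{2}/(2)! × [f^{(1)}(34) − f^{(1)}(4)] = 1/12 × (6.68168e+06 − 1280.00) = 556700.
Partial sum through k=1: 2.80742e+08.
k=2: B_{4}/(4)! × [f^{(3)}(34) − f^{(3)}(4)] = −1/720 × (69360.0 − 960.000) = -95.0000.
Partial sum through k=2: 2.80742e+08.
k=3: B_{6}/(6)! × [f^{(5)}(34) − f^{(5)}(4)] = 1/30240 × (120.000 − 120.000) = 0.00000.
Partial sum through k=3: 2.80742e+08.
k=4: B_{8}/(8)! × [f^{(7)}(34) − f^{(7)}(4)] = −1/1209600 × (0.00000 − 0.00000) = 0.00000.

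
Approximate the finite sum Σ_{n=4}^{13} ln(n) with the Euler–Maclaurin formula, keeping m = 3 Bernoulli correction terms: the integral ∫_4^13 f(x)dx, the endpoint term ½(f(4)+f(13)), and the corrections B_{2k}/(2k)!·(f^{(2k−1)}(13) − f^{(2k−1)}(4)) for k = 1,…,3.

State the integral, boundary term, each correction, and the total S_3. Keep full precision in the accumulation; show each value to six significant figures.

Integral: ∫_4^13 ln(x) dx = 18.7992.
Endpoint term: (f(4) + f(13))/2 = (1.38629 + 2.56495)/2 = 1.97562.
Integral + boundary = 20.7748.
Order-1 term: 1/12 · (0.0769231 − 0.250000) = -0.0144231.
Partial sum through k=1: 20.7604.
Order-2 term: −1/720 · (0.000910332 − 0.0312500) = 4.21384e-05.
Partial sum through k=2: 20.7604.
Order-3 term: 1/30240 · (6.46390e-05 − 0.0234375) = -7.72912e-07.

S_3 ≈ 20.7604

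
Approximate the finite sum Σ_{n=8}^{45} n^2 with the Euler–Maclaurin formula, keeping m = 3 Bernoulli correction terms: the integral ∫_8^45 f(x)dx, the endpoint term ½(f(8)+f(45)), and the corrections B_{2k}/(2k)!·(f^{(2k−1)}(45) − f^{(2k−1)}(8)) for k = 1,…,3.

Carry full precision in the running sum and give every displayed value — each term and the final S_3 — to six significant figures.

S_3 ≈ 31255.0

The integral term ∫_8^45 x^2 dx = 30204.3.
½[f(8) + f(45)] = ½[64.0000 + 2025.00] = 1044.50.
Integral + boundary = 31248.8.
Correction k=1: B_{2}/2! · (f^{(1)}(45) − f^{(1)}(8)) = 1/12 · (90.0000 − 16.0000) = 6.16667.
Running total after k=1: 31255.0.
Correction k=2: B_{4}/4! · (f^{(3)}(45) − f^{(3)}(8)) = −1/720 · (0.00000 − 0.00000) = 0.00000.
Running total after k=2: 31255.0.
Correction k=3: B_{6}/6! · (f^{(5)}(45) − f^{(5)}(8)) = 1/30240 · (0.00000 − 0.00000) = 0.00000.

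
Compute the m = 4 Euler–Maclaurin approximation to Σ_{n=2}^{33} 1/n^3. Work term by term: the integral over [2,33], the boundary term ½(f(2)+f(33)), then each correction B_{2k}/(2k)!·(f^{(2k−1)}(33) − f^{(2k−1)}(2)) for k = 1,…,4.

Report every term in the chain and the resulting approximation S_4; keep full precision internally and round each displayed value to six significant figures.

The integral term ∫_2^33 1/x^3 dx = 0.124541.
Endpoint term: (f(2) + f(33))/2 = (0.125000 + 2.78265e-05)/2 = 0.0625139.
Integral + boundary = 0.187055.
Order-1 term: 1/12 · (-2.52968e-06 − (-0.187500)) = 0.0156248.
Partial sum through k=1: 0.202680.
Order-2 term: −1/720 · (-4.64588e-08 − (-0.937500)) = -0.00130208.
Partial sum through k=2: 0.201377.
Order-3 term: 1/30240 · (-1.79180e-09 − (-9.84375)) = 0.000325521.
Partial sum through k=3: 0.201703.
Order-4 term: −1/1209600 · (-1.18466e-10 − (-177.188)) = -0.000146484.

S_4 ≈ 0.201557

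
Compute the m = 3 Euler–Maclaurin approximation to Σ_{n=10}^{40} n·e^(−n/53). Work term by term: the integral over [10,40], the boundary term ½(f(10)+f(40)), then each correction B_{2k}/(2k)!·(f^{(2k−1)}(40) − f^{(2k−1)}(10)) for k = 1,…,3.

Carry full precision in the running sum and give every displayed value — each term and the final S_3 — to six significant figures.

∫_10^40 x·e^(−x/53) dx evaluates to 447.528.
Endpoint term: (f(10) + f(40))/2 = (8.28052 + 18.8057)/2 = 13.5431.
So far: 461.071.
k=1: B_{2}/(2)! × [f^{(1)}(40) − f^{(1)}(10)] = 1/12 × (0.115318 − 0.671816) = -0.0463748.
Running total after k=1: 461.025.
k=2: B_{4}/(4)! × [f^{(3)}(40) − f^{(3)}(10)] = −1/720 × (0.000375794 − 0.000828736) = 6.29086e-07.
Running total after k=2: 461.025.
k=3: B_{6}/(6)! × [f^{(5)}(40) − f^{(5)}(10)] = 1/30240 × (2.52949e-07 − 5.04915e-07) = -8.33220e-12.

S_3 ≈ 461.025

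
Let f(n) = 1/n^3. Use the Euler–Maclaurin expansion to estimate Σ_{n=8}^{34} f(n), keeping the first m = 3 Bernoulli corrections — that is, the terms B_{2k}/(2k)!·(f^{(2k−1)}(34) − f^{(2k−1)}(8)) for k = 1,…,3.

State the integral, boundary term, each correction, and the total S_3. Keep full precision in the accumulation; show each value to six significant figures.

S_3 ≈ 0.00842979

The integral term ∫_8^34 1/x^3 dx = 0.00737997.
Boundary: ½(f(8) + f(34)) = ½(0.00195312 + 2.54427e-05) = 0.000989284.
So far: 0.00836926.
Correction k=1: B_{2}/2! · (f^{(1)}(34) − f^{(1)}(8)) = 1/12 · (-2.24494e-06 − (-0.000732422)) = 6.08481e-05.
Running total after k=1: 0.00843011.
Correction k=2: B_{4}/4! · (f^{(3)}(34) − f^{(3)}(8)) = −1/720 · (-3.88399e-08 − (-0.000228882)) = -3.17837e-07.
Running total after k=2: 0.00842979.
Correction k=3: B_{6}/6! · (f^{(5)}(34) − f^{(5)}(8)) = 1/30240 · (-1.41114e-09 − (-0.000150204)) = 4.96701e-09.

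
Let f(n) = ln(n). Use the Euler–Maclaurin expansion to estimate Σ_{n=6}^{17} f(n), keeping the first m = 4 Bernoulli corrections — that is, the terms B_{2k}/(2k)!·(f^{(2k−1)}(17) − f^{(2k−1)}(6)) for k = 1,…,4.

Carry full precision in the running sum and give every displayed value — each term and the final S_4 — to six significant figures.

∫_6^17 ln(x) dx evaluates to 26.4141.
Boundary: ½(f(6) + f(17)) = ½(1.79176 + 2.83321) = 2.31249.
So far: 28.7266.
Correction k=1: B_{2}/2! · (f^{(1)}(17) − f^{(1)}(6)) = 1/12 · (0.0588235 − 0.166667) = -0.00898693.
Running total after k=1: 28.7176.
Correction k=2: B_{4}/4! · (f^{(3)}(17) − f^{(3)}(6)) = −1/720 · (0.000407083 − 0.00925926) = 1.22947e-05.
Running total after k=2: 28.7176.
Correction k=3: B_{6}/6! · (f^{(5)}(17) − f^{(5)}(6)) = 1/30240 · (1.69031e-05 − 0.00308642) = -1.01505e-07.
Running total after k=3: 28.7176.
Correction k=4: B_{8}/8! · (f^{(7)}(17) − f^{(7)}(6)) = −1/1209600 · (1.75465e-06 − 0.00257202) = 2.12489e-09.

S_4 ≈ 28.7176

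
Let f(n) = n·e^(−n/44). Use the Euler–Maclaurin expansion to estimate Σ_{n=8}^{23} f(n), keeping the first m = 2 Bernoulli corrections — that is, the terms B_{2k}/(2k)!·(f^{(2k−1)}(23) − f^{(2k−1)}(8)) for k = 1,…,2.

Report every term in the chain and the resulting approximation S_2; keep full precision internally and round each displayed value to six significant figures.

S_2 ≈ 169.874

Integral: ∫_8^23 x·e^(−x/44) dx = 159.754.
½[f(8) + f(23)] = ½[6.67002 + 13.6367] = 10.1534.
So far: 169.907.
Order-1 term: 1/12 · (0.282976 − 0.682161) = -0.0332655.
Partial sum through k=1: 169.874.
Order-2 term: −1/720 · (0.000758666 − 0.00121367) = 6.31951e-07.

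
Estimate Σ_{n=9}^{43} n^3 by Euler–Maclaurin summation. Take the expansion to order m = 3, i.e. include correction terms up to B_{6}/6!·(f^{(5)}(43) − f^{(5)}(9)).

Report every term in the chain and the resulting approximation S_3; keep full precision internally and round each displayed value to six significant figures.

Integral: ∫_9^43 x^3 dx = 853060.
Endpoint term: (f(9) + f(43))/2 = (729.000 + 79507.0)/2 = 40118.0.
Running total after boundary: 893178.
Order-1 term: 1/12 · (5547.00 − 243.000) = 442.000.
Running total after k=1: 893620.
Order-2 term: −1/720 · (6.00000 − 6.00000) = 0.00000.
Running total after k=2: 893620.
Order-3 term: 1/30240 · (0.00000 − 0.00000) = 0.00000.

S_3 ≈ 893620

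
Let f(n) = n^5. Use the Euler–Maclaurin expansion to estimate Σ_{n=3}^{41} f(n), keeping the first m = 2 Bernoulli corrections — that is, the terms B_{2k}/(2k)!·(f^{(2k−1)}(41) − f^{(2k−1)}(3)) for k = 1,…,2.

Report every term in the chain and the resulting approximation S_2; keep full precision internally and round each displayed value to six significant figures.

Integral: ∫_3^41 x^5 dx = 7.91684e+08.
Endpoint term: (f(3) + f(41))/2 = (243.000 + 1.15856e+08)/2 = 5.79282e+07.
Integral + boundary = 8.49612e+08.
Correction k=1: B_{2}/2! · (f^{(1)}(41) − f^{(1)}(3)) = 1/12 · (1.41288e+07 − 405.000) = 1.17737e+06.
Partial sum through k=1: 8.50790e+08.
Correction k=2: B_{4}/4! · (f^{(3)}(41) − f^{(3)}(3)) = −1/720 · (100860 − 540.000) = -139.333.

S_2 ≈ 8.50789e+08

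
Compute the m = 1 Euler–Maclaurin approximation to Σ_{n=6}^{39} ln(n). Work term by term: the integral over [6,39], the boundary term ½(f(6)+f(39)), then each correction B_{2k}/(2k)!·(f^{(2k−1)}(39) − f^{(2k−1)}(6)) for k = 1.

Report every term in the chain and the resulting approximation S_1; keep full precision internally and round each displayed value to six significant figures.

∫_6^39 ln(x) dx evaluates to 99.1283.
Endpoint term: (f(6) + f(39))/2 = (1.79176 + 3.66356)/2 = 2.72766.
So far: 101.856.
k=1: B_{2}/(2)! × [f^{(1)}(39) − f^{(1)}(6)] = 1/12 × (0.0256410 − 0.166667) = -0.0117521.

S_1 ≈ 101.844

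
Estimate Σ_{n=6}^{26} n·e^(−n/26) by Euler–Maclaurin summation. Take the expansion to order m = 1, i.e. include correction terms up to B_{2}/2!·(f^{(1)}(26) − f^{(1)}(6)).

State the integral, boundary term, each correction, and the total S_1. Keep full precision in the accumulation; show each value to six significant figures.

Integral: ∫_6^26 x·e^(−x/26) dx = 163.171.
½[f(6) + f(26)] = ½[4.76354 + 9.56487] = 7.16420.
Integral + boundary = 170.335.
Order-1 term: 1/12 · (0.00000 − 0.610710) = -0.0508925.

S_1 ≈ 170.284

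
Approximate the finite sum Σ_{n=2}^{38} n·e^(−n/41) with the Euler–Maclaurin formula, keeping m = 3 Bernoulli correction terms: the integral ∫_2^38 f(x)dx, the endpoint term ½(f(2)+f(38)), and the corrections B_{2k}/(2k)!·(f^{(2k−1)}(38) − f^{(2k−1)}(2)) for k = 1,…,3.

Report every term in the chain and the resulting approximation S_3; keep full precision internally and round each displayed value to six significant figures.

S_3 ≈ 405.446

∫_2^38 x·e^(−x/41) dx evaluates to 397.046.
Endpoint term: (f(2) + f(38))/2 = (1.90478 + 15.0407)/2 = 8.47272.
So far: 405.519.
Correction k=1: B_{2}/2! · (f^{(1)}(38) − f^{(1)}(2)) = 1/12 · (0.0289615 − 0.905932) = -0.0730809.
After k=1: 405.446.
Correction k=2: B_{4}/4! · (f^{(3)}(38) − f^{(3)}(2)) = −1/720 · (0.000488147 − 0.00167205) = 1.64431e-06.
After k=2: 405.446.
Correction k=3: B_{6}/6! · (f^{(5)}(38) − f^{(5)}(2)) = 1/30240 · (5.70532e-07 − 1.66875e-06) = -3.63168e-11.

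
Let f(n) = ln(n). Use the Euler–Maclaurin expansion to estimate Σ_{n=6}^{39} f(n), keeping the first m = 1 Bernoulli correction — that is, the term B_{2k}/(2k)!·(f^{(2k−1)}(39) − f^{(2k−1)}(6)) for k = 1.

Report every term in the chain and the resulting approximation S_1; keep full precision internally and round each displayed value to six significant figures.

Integral: ∫_6^39 ln(x) dx = 99.1283.
Boundary: ½(f(6) + f(39)) = ½(1.79176 + 3.66356) = 2.72766.
Integral + boundary = 101.856.
Order-1 term: 1/12 · (0.0256410 − 0.166667) = -0.0117521.

S_1 ≈ 101.844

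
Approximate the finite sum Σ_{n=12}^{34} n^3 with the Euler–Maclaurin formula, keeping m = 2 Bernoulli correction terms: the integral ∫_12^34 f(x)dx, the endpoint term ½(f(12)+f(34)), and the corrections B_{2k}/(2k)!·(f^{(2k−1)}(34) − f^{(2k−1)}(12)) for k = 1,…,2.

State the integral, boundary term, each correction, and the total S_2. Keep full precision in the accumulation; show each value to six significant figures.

S_2 ≈ 349669

The integral term ∫_12^34 x^3 dx = 328900.
½[f(12) + f(34)] = ½[1728.00 + 39304.0] = 20516.0.
Running total after boundary: 349416.
Order-1 term: 1/12 · (3468.00 − 432.000) = 253.000.
After k=1: 349669.
Order-2 term: −1/720 · (6.00000 − 6.00000) = 0.00000.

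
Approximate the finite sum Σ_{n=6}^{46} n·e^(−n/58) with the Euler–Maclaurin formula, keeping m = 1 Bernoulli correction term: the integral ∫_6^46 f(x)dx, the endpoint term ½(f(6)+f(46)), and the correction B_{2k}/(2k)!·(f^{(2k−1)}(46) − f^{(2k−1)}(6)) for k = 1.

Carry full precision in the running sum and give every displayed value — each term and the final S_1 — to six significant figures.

Integral: ∫_6^46 x·e^(−x/58) dx = 618.086.
Boundary: ½(f(6) + f(46)) = ½(5.41034 + 20.8122) = 13.1113.
Running total after boundary: 631.197.
k=1: B_{2}/(2)! × [f^{(1)}(46) − f^{(1)}(6)] = 1/12 × (0.0936080 − 0.808441) = -0.0595694.

S_1 ≈ 631.137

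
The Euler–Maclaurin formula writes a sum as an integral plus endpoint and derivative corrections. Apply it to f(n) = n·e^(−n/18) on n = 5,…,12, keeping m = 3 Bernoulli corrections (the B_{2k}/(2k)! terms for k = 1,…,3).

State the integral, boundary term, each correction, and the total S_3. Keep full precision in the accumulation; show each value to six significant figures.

∫_5^12 x·e^(−x/18) dx evaluates to 36.3453.
½[f(5) + f(12)] = ½[3.78733 + 6.16101] = 4.97417.
Integral + boundary = 41.3195.
Order-1 term: 1/12 · (0.171139 − 0.547058) = -0.0313266.
After k=1: 41.2882.
Order-2 term: −1/720 · (0.00369745 − 0.00636416) = 3.70377e-06.
After k=2: 41.2882.
Order-3 term: 1/30240 · (2.11935e-05 − 3.40737e-05) = -4.25932e-10.

S_3 ≈ 41.2882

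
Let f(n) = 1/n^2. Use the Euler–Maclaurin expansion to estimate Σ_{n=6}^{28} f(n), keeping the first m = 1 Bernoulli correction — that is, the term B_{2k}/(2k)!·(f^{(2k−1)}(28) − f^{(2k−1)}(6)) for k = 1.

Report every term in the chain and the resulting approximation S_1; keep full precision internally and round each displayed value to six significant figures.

S_1 ≈ 0.146243

∫_6^28 1/x^2 dx evaluates to 0.130952.
Boundary: ½(f(6) + f(28)) = ½(0.0277778 + 0.00127551) = 0.0145266.
Integral + boundary = 0.145479.
Order-1 term: 1/12 · (-9.11079e-05 − (-0.00925926)) = 0.000764013.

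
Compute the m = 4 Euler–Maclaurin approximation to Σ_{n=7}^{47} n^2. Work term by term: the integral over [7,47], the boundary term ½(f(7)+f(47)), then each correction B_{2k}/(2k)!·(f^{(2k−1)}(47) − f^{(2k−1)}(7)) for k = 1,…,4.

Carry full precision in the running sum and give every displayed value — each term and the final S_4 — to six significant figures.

The integral term ∫_7^47 x^2 dx = 34493.3.
Endpoint term: (f(7) + f(47))/2 = (49.0000 + 2209.00)/2 = 1129.00.
Running total after boundary: 35622.3.
Correction k=1: B_{2}/2! · (f^{(1)}(47) − f^{(1)}(7)) = 1/12 · (94.0000 − 14.0000) = 6.66667.
After k=1: 35629.0.
Correction k=2: B_{4}/4! · (f^{(3)}(47) − f^{(3)}(7)) = −1/720 · (0.00000 − 0.00000) = 0.00000.
After k=2: 35629.0.
Correction k=3: B_{6}/6! · (f^{(5)}(47) − f^{(5)}(7)) = 1/30240 · (0.00000 − 0.00000) = 0.00000.
After k=3: 35629.0.
Correction k=4: B_{8}/8! · (f^{(7)}(47) − f^{(7)}(7)) = −1/1209600 · (0.00000 − 0.00000) = 0.00000.

S_4 ≈ 35629.0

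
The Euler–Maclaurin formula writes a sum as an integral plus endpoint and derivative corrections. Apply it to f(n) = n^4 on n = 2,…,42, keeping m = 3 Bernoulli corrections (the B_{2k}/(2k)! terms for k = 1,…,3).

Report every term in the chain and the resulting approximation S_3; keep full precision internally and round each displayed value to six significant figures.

S_3 ≈ 2.77188e+07

The integral term ∫_2^42 x^4 dx = 2.61382e+07.
½[f(2) + f(42)] = ½[16.0000 + 3.11170e+06] = 1.55586e+06.
So far: 2.76941e+07.
Correction k=1: B_{2}/2! · (f^{(1)}(42) − f^{(1)}(2)) = 1/12 · (296352 − 32.0000) = 24693.3.
Running total after k=1: 2.77188e+07.
Correction k=2: B_{4}/4! · (f^{(3)}(42) − f^{(3)}(2)) = −1/720 · (1008.00 − 48.0000) = -1.33333.
Running total after k=2: 2.77188e+07.
Correction k=3: B_{6}/6! · (f^{(5)}(42) − f^{(5)}(2)) = 1/30240 · (0.00000 − 0.00000) = 0.00000.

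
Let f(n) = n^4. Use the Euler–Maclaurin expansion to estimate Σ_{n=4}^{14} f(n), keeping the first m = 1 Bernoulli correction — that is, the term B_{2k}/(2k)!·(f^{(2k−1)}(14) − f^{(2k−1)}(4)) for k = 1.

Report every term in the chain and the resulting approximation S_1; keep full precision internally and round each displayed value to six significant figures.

S_1 ≈ 127589

∫_4^14 x^4 dx evaluates to 107360.
½[f(4) + f(14)] = ½[256.000 + 38416.0] = 19336.0.
Integral + boundary = 126696.
Correction k=1: B_{2}/2! · (f^{(1)}(14) − f^{(1)}(4)) = 1/12 · (10976.0 − 256.000) = 893.333.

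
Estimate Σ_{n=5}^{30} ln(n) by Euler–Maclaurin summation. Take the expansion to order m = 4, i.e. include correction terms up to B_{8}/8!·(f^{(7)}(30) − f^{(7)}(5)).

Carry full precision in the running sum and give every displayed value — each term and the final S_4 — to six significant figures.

S_4 ≈ 71.4802

∫_5^30 ln(x) dx evaluates to 68.9887.
Endpoint term: (f(5) + f(30))/2 = (1.60944 + 3.40120)/2 = 2.50532.
Running total after boundary: 71.4940.
k=1: B_{2}/(2)! × [f^{(1)}(30) − f^{(1)}(5)] = 1/12 × (0.0333333 − 0.200000) = -0.0138889.
Running total after k=1: 71.4802.
k=2: B_{4}/(4)! × [f^{(3)}(30) − f^{(3)}(5)] = −1/720 × (7.40741e-05 − 0.0160000) = 2.21193e-05.
Running total after k=2: 71.4802.
k=3: B_{6}/(6)! × [f^{(5)}(30) − f^{(5)}(5)] = 1/30240 × (9.87654e-07 − 0.00768000) = -2.53936e-07.
Running total after k=3: 71.4802.
k=4: B_{8}/(8)! × [f^{(7)}(30) − f^{(7)}(5)] = −1/1209600 × (3.29218e-08 − 0.00921600) = 7.61902e-09.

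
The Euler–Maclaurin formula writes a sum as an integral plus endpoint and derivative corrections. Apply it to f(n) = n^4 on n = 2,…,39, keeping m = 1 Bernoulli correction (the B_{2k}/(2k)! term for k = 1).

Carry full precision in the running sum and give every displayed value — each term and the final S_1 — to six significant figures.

S_1 ≈ 1.92213e+07

Integral: ∫_2^39 x^4 dx = 1.80448e+07.
Boundary: ½(f(2) + f(39)) = ½(16.0000 + 2.31344e+06) = 1.15673e+06.
Running total after boundary: 1.92016e+07.
Order-1 term: 1/12 · (237276 − 32.0000) = 19770.3.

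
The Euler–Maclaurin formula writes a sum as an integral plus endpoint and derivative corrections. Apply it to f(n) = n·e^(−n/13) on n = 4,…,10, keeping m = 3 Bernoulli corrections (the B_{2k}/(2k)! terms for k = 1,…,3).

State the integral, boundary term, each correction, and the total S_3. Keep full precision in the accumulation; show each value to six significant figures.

∫_4^10 x·e^(−x/13) dx evaluates to 23.9188.
Endpoint term: (f(4) + f(10))/2 = (2.94057 + 4.63369)/2 = 3.78713.
Integral + boundary = 27.7060.
Order-1 term: 1/12 · (0.106931 − 0.508944) = -0.0335011.
Partial sum through k=1: 27.6725.
Order-2 term: −1/720 · (0.00611639 − 0.0117114) = 7.77085e-06.
Partial sum through k=2: 27.6725.
Order-3 term: 1/30240 · (6.86394e-05 − 0.000120777) = -1.72413e-09.

S_3 ≈ 27.6725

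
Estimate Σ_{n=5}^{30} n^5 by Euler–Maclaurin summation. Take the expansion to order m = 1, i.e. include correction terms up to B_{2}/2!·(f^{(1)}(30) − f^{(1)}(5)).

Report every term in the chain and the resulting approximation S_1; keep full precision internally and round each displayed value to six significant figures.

S_1 ≈ 1.33986e+08

∫_5^30 x^5 dx evaluates to 1.21497e+08.
½[f(5) + f(30)] = ½[3125.00 + 2.43000e+07] = 1.21516e+07.
Running total after boundary: 1.33649e+08.
Correction k=1: B_{2}/2! · (f^{(1)}(30) − f^{(1)}(5)) = 1/12 · (4.05000e+06 − 3125.00) = 337240.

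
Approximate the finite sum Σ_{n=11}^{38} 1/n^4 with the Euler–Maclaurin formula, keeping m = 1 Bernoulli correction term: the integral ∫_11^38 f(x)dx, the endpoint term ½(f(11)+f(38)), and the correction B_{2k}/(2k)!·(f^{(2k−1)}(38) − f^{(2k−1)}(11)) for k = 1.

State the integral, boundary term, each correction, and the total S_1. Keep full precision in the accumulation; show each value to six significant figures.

S_1 ≈ 0.000280820

∫_11^38 1/x^4 dx evaluates to 0.000244364.
Endpoint term: (f(11) + f(38))/2 = (6.83013e-05 + 4.79585e-07)/2 = 3.43905e-05.
Integral + boundary = 0.000278754.
k=1: B_{2}/(2)! × [f^{(1)}(38) − f^{(1)}(11)] = 1/12 × (-5.04826e-08 − (-2.48369e-05)) = 2.06553e-06.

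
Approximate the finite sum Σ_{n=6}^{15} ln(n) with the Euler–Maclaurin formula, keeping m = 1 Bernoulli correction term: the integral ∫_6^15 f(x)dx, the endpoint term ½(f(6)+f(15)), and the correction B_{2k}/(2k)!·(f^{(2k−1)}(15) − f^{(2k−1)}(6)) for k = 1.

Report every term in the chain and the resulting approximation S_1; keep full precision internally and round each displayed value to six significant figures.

The integral term ∫_6^15 ln(x) dx = 20.8702.
Boundary: ½(f(6) + f(15)) = ½(1.79176 + 2.70805) = 2.24990.
Running total after boundary: 23.1201.
k=1: B_{2}/(2)! × [f^{(1)}(15) − f^{(1)}(6)] = 1/12 × (0.0666667 − 0.166667) = -0.00833333.

S_1 ≈ 23.1118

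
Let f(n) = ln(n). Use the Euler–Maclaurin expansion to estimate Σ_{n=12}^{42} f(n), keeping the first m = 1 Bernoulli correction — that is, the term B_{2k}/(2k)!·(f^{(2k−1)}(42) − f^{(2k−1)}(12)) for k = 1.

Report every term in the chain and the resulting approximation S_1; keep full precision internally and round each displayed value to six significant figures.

Integral: ∫_12^42 ln(x) dx = 97.1632.
Boundary: ½(f(12) + f(42)) = ½(2.48491 + 3.73767) = 3.11129.
So far: 100.275.
Correction k=1: B_{2}/2! · (f^{(1)}(42) − f^{(1)}(12)) = 1/12 · (0.0238095 − 0.0833333) = -0.00496032.

S_1 ≈ 100.270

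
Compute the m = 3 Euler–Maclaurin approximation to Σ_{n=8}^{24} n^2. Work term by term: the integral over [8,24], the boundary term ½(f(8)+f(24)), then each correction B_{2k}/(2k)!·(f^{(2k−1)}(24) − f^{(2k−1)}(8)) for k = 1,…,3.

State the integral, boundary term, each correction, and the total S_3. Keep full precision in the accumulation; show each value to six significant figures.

S_3 ≈ 4760.00

The integral term ∫_8^24 x^2 dx = 4437.33.
½[f(8) + f(24)] = ½[64.0000 + 576.000] = 320.000.
Running total after boundary: 4757.33.
Order-1 term: 1/12 · (48.0000 − 16.0000) = 2.66667.
After k=1: 4760.00.
Order-2 term: −1/720 · (0.00000 − 0.00000) = 0.00000.
After k=2: 4760.00.
Order-3 term: 1/30240 · (0.00000 − 0.00000) = 0.00000.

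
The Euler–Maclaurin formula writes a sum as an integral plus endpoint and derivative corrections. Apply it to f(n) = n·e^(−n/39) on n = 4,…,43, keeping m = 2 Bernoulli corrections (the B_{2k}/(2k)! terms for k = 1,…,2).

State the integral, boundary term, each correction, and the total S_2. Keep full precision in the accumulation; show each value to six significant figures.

Integral: ∫_4^43 x·e^(−x/39) dx = 451.731.
½[f(4) + f(43)] = ½[3.61008 + 14.2768] = 8.94344.
Integral + boundary = 460.674.
k=1: B_{2}/(2)! × [f^{(1)}(43) − f^{(1)}(4)] = 1/12 × (-0.0340532 − 0.809954) = -0.0703339.
Partial sum through k=1: 460.604.
k=2: B_{4}/(4)! × [f^{(3)}(43) − f^{(3)}(4)] = −1/720 × (0.000414191 − 0.00171926) = 1.81260e-06.

S_2 ≈ 460.604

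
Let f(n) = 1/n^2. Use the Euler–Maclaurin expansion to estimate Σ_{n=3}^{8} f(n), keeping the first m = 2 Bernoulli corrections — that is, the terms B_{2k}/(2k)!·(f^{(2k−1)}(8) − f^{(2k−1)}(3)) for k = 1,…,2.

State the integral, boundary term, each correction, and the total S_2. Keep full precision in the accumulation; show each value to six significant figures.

∫_3^8 1/x^2 dx evaluates to 0.208333.
½[f(3) + f(8)] = ½[0.111111 + 0.0156250] = 0.0633681.
Integral + boundary = 0.271701.
Correction k=1: B_{2}/2! · (f^{(1)}(8) − f^{(1)}(3)) = 1/12 · (-0.00390625 − (-0.0740741)) = 0.00584732.
Running total after k=1: 0.277549.
Correction k=2: B_{4}/4! · (f^{(3)}(8) − f^{(3)}(3)) = −1/720 · (-0.000732422 − (-0.0987654)) = -0.000136157.

S_2 ≈ 0.277413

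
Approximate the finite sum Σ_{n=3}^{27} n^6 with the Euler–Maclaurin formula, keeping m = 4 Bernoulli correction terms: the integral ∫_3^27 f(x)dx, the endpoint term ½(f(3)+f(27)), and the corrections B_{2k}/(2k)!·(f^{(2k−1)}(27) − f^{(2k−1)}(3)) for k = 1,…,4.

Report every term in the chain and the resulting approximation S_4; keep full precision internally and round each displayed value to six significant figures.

S_4 ≈ 1.69522e+09

Integral: ∫_3^27 x^6 dx = 1.49434e+09.
½[f(3) + f(27)] = ½[729.000 + 3.87420e+08] = 1.93711e+08.
So far: 1.68805e+09.
Correction k=1: B_{2}/2! · (f^{(1)}(27) − f^{(1)}(3)) = 1/12 · (8.60934e+07 − 1458.00) = 7.17433e+06.
Partial sum through k=1: 1.69522e+09.
Correction k=2: B_{4}/4! · (f^{(3)}(27) − f^{(3)}(3)) = −1/720 · (2.36196e+06 − 3240.00) = -3276.00.
Partial sum through k=2: 1.69522e+09.
Correction k=3: B_{6}/6! · (f^{(5)}(27) − f^{(5)}(3)) = 1/30240 · (19440.0 − 2160.00) = 0.571429.
Partial sum through k=3: 1.69522e+09.
Correction k=4: B_{8}/8! · (f^{(7)}(27) − f^{(7)}(3)) = −1/1209600 · (0.00000 − 0.00000) = 0.00000.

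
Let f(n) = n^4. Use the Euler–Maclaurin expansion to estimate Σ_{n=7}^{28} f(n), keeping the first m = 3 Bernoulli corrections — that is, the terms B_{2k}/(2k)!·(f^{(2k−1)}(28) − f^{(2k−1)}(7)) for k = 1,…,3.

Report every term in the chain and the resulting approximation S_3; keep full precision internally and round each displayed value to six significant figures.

S_3 ≈ 3.75444e+06

The integral term ∫_7^28 x^4 dx = 3.43871e+06.
Boundary: ½(f(7) + f(28)) = ½(2401.00 + 614656) = 308528.
Integral + boundary = 3.74724e+06.
Correction k=1: B_{2}/2! · (f^{(1)}(28) − f^{(1)}(7)) = 1/12 · (87808.0 − 1372.00) = 7203.00.
After k=1: 3.75444e+06.
Correction k=2: B_{4}/4! · (f^{(3)}(28) − f^{(3)}(7)) = −1/720 · (672.000 − 168.000) = -0.700000.
After k=2: 3.75444e+06.
Correction k=3: B_{6}/6! · (f^{(5)}(28) − f^{(5)}(7)) = 1/30240 · (0.00000 − 0.00000) = 0.00000.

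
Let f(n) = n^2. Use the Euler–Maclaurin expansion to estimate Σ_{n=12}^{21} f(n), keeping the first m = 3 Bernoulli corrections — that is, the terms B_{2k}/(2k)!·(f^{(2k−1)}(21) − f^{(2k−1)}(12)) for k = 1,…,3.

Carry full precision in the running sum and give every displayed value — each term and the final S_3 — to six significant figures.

The integral term ∫_12^21 x^2 dx = 2511.00.
Endpoint term: (f(12) + f(21))/2 = (144.000 + 441.000)/2 = 292.500.
Running total after boundary: 2803.50.
k=1: B_{2}/(2)! × [f^{(1)}(21) − f^{(1)}(12)] = 1/12 × (42.0000 − 24.0000) = 1.50000.
Partial sum through k=1: 2805.00.
k=2: B_{4}/(4)! × [f^{(3)}(21) − f^{(3)}(12)] = −1/720 × (0.00000 − 0.00000) = 0.00000.
Partial sum through k=2: 2805.00.
k=3: B_{6}/(6)! × [f^{(5)}(21) − f^{(5)}(12)] = 1/30240 × (0.00000 − 0.00000) = 0.00000.

S_3 ≈ 2805.00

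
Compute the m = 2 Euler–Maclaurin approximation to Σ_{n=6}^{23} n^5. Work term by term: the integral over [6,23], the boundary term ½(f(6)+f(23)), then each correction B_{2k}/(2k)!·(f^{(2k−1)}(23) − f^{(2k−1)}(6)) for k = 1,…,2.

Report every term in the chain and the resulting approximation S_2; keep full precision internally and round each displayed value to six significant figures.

The integral term ∫_6^23 x^5 dx = 2.46649e+07.
Endpoint term: (f(6) + f(23))/2 = (7776.00 + 6.43634e+06)/2 = 3.22206e+06.
So far: 2.78869e+07.
k=1: B_{2}/(2)! × [f^{(1)}(23) − f^{(1)}(6)] = 1/12 × (1.39920e+06 − 6480.00) = 116060.
After k=1: 2.80030e+07.
k=2: B_{4}/(4)! × [f^{(3)}(23) − f^{(3)}(6)] = −1/720 × (31740.0 − 2160.00) = -41.0833.

S_2 ≈ 2.80030e+07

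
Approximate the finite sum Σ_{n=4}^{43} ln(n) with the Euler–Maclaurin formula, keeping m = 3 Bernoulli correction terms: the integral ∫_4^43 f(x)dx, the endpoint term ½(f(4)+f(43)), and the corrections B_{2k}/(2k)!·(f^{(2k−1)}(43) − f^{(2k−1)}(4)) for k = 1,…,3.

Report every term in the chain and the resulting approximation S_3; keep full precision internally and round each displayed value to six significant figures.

S_3 ≈ 119.741

The integral term ∫_4^43 ln(x) dx = 117.186.
Endpoint term: (f(4) + f(43))/2 = (1.38629 + 3.76120)/2 = 2.57375.
So far: 119.760.
Correction k=1: B_{2}/2! · (f^{(1)}(43) − f^{(1)}(4)) = 1/12 · (0.0232558 − 0.250000) = -0.0188953.
Running total after k=1: 119.741.
Correction k=2: B_{4}/4! · (f^{(3)}(43) − f^{(3)}(4)) = −1/720 · (2.51550e-05 − 0.0312500) = 4.33678e-05.
Running total after k=2: 119.741.
Correction k=3: B_{6}/6! · (f^{(5)}(43) − f^{(5)}(4)) = 1/30240 · (1.63256e-07 − 0.0234375) = -7.75044e-07.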